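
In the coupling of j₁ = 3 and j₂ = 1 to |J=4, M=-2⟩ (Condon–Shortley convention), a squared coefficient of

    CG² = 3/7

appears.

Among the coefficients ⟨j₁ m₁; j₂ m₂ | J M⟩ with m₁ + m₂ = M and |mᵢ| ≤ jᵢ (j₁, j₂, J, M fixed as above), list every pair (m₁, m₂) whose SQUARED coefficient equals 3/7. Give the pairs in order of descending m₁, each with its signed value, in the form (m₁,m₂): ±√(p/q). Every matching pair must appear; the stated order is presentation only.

Admissible pairs with m₁+m₂ = M = -2: (-3,1), (-2,0), (-1,-1)
  (m₁,m₂)=(-1,-1): CG² = 15/28, CG = +√(15/28)
  (m₁,m₂)=(-2,0): CG² = 3/7, CG = +√(3/7)   ← matches the target
  (m₁,m₂)=(-3,1): CG² = 1/28, CG = +√(1/28)
Pairs with CG² = 3/7: (-2,0): +√(3/7)

(-2,0): +√(3/7)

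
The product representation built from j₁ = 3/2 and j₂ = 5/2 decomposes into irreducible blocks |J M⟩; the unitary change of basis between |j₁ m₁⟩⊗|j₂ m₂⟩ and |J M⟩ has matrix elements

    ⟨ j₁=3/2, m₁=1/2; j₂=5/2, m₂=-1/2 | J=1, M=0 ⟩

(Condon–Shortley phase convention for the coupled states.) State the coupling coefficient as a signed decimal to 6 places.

j₁+j₂−J=3  J+j₁−j₂=0  J−j₁+j₂=2  j₁+j₂+J+1=6
(j₁±m₁, j₂±m₂, J±M) = (2,1,2,3,1,1)
P² = 6/5
sum k=1..1:
  [1] −1/2 = -1/2
S = -1/2
C² = P²·S² = 3/10 ; C = -0.547723

-0.547723  (= −√(3/10))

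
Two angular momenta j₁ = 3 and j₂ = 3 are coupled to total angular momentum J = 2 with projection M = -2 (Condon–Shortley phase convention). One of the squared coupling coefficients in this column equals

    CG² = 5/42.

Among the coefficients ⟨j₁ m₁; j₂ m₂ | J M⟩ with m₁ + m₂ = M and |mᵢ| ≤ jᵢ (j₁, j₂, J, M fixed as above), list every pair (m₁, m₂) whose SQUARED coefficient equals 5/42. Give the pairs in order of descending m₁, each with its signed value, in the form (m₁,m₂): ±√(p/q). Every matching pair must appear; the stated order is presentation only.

(1,-3): +√(5/42); (-3,1): +√(5/42)

Admissible pairs with m₁+m₂ = M = -2: (-3,1), (-2,0), (-1,-1), (0,-2), (1,-3)
  (m₁,m₂)=(1,-3): CG² = 5/42, CG = +√(5/42)   ← matches the target
  (m₁,m₂)=(0,-2): CG² = 5/21, CG = −√(5/21)
  (m₁,m₂)=(-1,-1): CG² = 2/7, CG = +√(2/7)
  (m₁,m₂)=(-2,0): CG² = 5/21, CG = −√(5/21)
  (m₁,m₂)=(-3,1): CG² = 5/42, CG = +√(5/42)   ← matches the target
Pairs with CG² = 5/42: (1,-3): +√(5/42); (-3,1): +√(5/42)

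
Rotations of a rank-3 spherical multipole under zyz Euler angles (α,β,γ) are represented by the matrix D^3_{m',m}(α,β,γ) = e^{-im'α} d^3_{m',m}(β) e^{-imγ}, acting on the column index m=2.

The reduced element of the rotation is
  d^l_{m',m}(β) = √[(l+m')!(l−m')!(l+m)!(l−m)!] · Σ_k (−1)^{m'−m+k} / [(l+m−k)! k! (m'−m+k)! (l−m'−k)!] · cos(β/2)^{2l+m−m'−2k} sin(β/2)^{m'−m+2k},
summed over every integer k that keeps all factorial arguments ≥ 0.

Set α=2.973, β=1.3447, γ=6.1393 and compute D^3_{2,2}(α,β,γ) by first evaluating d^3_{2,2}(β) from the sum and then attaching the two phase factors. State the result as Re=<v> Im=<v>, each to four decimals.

Re=-0.4033 Im=-0.2910

D^3_{2,2}(2.9730,1.3447,6.1393) = e^{-i·2·2.9730}·d^3_{2,2}(1.3447)·e^{-i·2·6.1393}. Compute d first:
Half-angle: c=0.782360, s=0.622826. N=√(120·1·120·1)=120.000000
k: max(0,(2)−(2))=0 … min(3+(2),3−(2))=1
  k=0: (−1)^0·120.0000/(120)·0.7824^6·0.6228^0 = +0.229319
  k=1: (−1)^1·120.0000/(24)·0.7824^4·0.6228^2 = -0.726659
d^3_{2,2}(1.3447) = +0.229319 -0.726659 = -0.497340
Phases: e^{-i·(2)·2.9730}=+0.943690+0.330832i, e^{-i·(2)·6.1393}=+0.958879+0.283815i ⇒ D=-0.403337-0.290975i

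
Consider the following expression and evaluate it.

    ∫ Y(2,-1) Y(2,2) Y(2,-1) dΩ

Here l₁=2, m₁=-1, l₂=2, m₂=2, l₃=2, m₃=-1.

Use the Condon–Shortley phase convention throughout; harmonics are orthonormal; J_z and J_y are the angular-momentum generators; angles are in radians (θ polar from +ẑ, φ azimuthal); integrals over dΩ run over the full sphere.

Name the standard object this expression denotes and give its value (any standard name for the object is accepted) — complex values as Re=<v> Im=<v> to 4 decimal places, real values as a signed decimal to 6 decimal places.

Gaunt coefficient, +0.220728

This is a Gaunt coefficient — the integral of a triple product of spherical harmonics over the sphere.
m-sum 0 ✓  L=6 even ✓  0≤2≤4 ✓
Π(2lᵢ+1) = 5×5×5 = 125
triangle coeff Δ(2,2,2) = 1/630
Σ_t [0,2]: t=0:+1/8 t=1:−1/1 t=2:+1/8 = -3/4
(3j)²=2/35 [(2 2 2; 0 0 0)], sign=-1
Σ_t [2,2]: t=2:+1/4 = 1/4
(3j)²=3/35 [(2 2 2; -1 2 -1)], sign=-1
⇒ 4πI² = 30/49
I = (+1)√(30/49/(4π)) = 0.22072812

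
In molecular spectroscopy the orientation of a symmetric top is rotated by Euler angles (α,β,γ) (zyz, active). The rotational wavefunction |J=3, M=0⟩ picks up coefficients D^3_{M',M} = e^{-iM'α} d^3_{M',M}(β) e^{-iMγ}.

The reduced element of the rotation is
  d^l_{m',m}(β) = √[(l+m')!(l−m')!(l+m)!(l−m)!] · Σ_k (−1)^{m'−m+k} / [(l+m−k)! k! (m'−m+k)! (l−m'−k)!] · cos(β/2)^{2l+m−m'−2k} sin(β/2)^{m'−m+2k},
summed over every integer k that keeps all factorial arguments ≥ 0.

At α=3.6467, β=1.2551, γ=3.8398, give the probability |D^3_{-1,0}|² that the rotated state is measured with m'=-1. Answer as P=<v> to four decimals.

D^3_{-1,0}(3.6467,1.2551,3.8398) = e^{-i·-1·3.6467}·d^3_{-1,0}(1.2551)·e^{-i·0·3.8398}. Compute d first:
With c≡cos(β/2)=0.809468 and s≡sin(β/2)=0.587163, N=[2·24·6·6]^{1/2}=41.569219
Admissible k: 1..3 (factorial args all ≥0)
  k=1: (−1)^0·41.5692/(12)·0.8095^5·0.5872^1 = +0.706886
  k=2: (−1)^1·41.5692/(4)·0.8095^3·0.5872^3 = -1.115805
  k=3: (−1)^2·41.5692/(12)·0.8095^1·0.5872^5 = +0.195697
d^3_{-1,0}(1.2551) = +0.706886 -1.115805 +0.195697 = -0.213222
|D^3_{-1,0}|² = |d^3_{-1,0}(β)|² = (-0.213222)² = 0.045464 (the z-rotation phases have unit modulus)

P=0.0455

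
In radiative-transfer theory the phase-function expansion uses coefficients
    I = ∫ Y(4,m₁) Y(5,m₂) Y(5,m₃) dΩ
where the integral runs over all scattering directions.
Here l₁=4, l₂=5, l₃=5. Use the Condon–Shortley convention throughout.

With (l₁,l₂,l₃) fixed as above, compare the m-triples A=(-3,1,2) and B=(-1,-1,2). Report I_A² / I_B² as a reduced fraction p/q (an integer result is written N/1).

1/7

Same 4,5,5: normalisation and zero-m 3j drop out of the ratio.
A: Δ: 4! 4! 6! / 15! → 1/3153150; sum: t=3:−1/5184 t=4:+1/6912 = -1/20736; 3j²(4 5 5; -3 1 2) = Δ·Π!·Σ² = 5/2574  (sign +1)
B: Δ: 4! 4! 6! / 15! → 1/3153150; sum: t=1:−1/5184 t=2:+1/1152 t=3:−1/2880 t=4:+1/103680 = 7/20736; 3j²(4 5 5; -1 -1 2) = Δ·Π!·Σ² = 35/2574  (sign -1)
I_A²/I_B² = (5/2574)/(35/2574) = 1/7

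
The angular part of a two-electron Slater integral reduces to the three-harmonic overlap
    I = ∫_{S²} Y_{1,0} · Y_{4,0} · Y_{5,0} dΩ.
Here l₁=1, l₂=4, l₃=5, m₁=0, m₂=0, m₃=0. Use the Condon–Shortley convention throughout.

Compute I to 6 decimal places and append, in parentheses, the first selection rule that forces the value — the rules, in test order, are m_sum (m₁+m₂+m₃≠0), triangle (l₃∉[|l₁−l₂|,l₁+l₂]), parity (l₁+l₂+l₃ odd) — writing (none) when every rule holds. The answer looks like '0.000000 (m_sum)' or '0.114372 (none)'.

0.245532 (none)

Rules hold: Σm=0, L=10 even, 3≤5≤5.
N = 3·9·11 = 297
Δ = 0!·2!·8!/11! = 1/495
Racah Σ t=0..0: t=0:+1/576 = 1/576
⇒ 3j(1 4 5; 0 0 0)² = 5/99, sgn -1
(m-triple is (0,0,0) — same symbol as above.)
4πI² = N·(3j₀)²·(3jₘ)² = 25/33
I = +1·√(0.757576/4π) = 0.24553200
No selection rule forces the value: the integral is nonzero (none).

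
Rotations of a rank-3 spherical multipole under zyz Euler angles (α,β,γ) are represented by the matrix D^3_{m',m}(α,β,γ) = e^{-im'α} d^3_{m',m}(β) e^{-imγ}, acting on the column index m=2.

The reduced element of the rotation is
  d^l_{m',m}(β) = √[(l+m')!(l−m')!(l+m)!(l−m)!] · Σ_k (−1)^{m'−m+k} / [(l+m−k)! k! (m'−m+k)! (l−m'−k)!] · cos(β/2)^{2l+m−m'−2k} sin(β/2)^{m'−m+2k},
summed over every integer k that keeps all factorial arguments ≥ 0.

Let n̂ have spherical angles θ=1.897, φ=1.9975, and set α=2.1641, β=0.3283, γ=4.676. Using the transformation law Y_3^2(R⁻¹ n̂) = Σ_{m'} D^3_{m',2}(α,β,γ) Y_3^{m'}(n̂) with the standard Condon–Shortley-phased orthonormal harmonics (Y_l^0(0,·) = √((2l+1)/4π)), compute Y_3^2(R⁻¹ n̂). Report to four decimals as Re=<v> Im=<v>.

Re=0.0021 Im=-0.0005

Need the full column D^3_{m',2} for m'=−3..3 at α=2.1641, β=0.3283, γ=4.6760.
cos(β/2)=0.986558, sin(β/2)=0.163414
d^3_{-3,2}: single k=5 term ⇒ +0.000282;  D = -0.000270-0.000078i
d^3_{-2,2}: k∈[4..5] ⇒ +0.003470 -0.000019 = +0.003451;  D = +0.001057+0.003285i
d^3_{-1,2}: k∈[3..4] ⇒ +0.026501 -0.000364 = +0.026138;  D = +0.016151-0.020551i
d^3_{0,2}: k∈[2..3] ⇒ +0.138557 -0.003802 = +0.134755;  D = -0.134399-0.009799i
d^3_{1,2}: k∈[1..2] ⇒ +0.482949 -0.026501 = +0.456448;  D = +0.227008+0.395995i
d^3_{2,2}: k∈[0..1] ⇒ +0.922008 -0.126485 = +0.795524;  D = +0.351007-0.713899i
d^3_{3,2}: single k=0 term ⇒ -0.374090;  D = +0.370619-0.050844i
Y_3^{m'}(θ=1.897,φ=1.9975) and Σ D·Y over m':
  (-0.0003-0.0001i)·(+0.3398+0.1016i)  (+0.0011+0.0033i)·(+0.1932-0.2214i)  (+0.0162-0.0206i)·(+0.0616+0.1356i)  (-0.1344-0.0098i)·(+0.2974+0.0000i)  (+0.2270+0.3960i)·(-0.0616+0.1356i)  (+0.3510-0.7139i)·(+0.1932+0.2214i)  (+0.3706-0.0508i)·(-0.3398+0.1016i)
Y_3^2(R⁻¹ n̂) = +0.002116-0.000524i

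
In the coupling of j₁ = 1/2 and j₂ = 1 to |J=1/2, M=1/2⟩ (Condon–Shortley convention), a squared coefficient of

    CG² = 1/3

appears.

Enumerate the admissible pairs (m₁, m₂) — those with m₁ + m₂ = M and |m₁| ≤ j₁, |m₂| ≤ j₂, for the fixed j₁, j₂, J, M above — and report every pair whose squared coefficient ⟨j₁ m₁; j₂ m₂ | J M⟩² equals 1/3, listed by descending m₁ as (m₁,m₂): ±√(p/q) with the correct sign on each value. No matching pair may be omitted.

Admissible pairs with m₁+m₂ = M = 1/2: (-1/2,1), (1/2,0)
  (m₁,m₂)=(1/2,0): CG² = 1/3, CG = +√(1/3)   ← matches the target
  (m₁,m₂)=(-1/2,1): CG² = 2/3, CG = −√(2/3)
Pairs with CG² = 1/3: (1/2,0): +√(1/3)

(1/2,0): +√(1/3)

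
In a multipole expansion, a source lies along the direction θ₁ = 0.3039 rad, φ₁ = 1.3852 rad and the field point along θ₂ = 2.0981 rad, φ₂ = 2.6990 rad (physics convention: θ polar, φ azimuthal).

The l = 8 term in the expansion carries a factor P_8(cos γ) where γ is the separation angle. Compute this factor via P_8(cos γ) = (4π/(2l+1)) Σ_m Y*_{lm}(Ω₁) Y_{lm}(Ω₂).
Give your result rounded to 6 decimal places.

Summing Y*_{l m}(θ₁,φ₁)·Y_{l m}(θ₂,φ₂) over m ∈ [−8, 8]; prefactor 4π/(2·8+1) = 0.739198:
  term(m=-8) = (-0.000002, 0.000005)   from Y*(Ω₁)=(0.000003, -0.000033), Y(Ω₂)=(-0.147705, -0.062300)
  term(m=-7) = (0.000154, 0.000036)   from Y*(Ω₁)=(-0.000407, -0.000113), Y(Ω₂)=(-0.373033, 0.016216)
  term(m=-6) = (-0.000043, -0.001500)   from Y*(Ω₁)=(-0.001510, 0.003070), Y(Ω₂)=(-0.387868, 0.204914)
  term(m=-5) = (-0.002996, 0.000881)   from Y*(Ω₁)=(0.015881, 0.011893), Y(Ω₂)=(-0.094278, 0.126054)
  term(m=-4) = (-0.011681, -0.019364)   from Y*(Ω₁)=(0.062380, -0.057232), Y(Ω₂)=(0.052959, -0.261828)
  term(m=-3) = (-0.055726, 0.057355)   from Y*(Ω₁)=(-0.137570, -0.221002), Y(Ω₂)=(-0.073921, -0.298166)
  term(m=-2) = (-0.056825, -0.032084)   from Y*(Ω₁)=(-0.496075, 0.193090), Y(Ω₂)=(0.077616, 0.094887)
  term(m=-1) = (-0.047209, 0.179632)   from Y*(Ω₁)=(0.103105, 0.549142), Y(Ω₂)=(0.300384, 0.142368)
  term(m=+0) = (0.007898, 0.000000)   from Y*(Ω₁)=(-0.104955, -0.000000), Y(Ω₂)=(-0.075250, 0.000000)
  term(m=+1) = (-0.047209, -0.179632)   from Y*(Ω₁)=(-0.103105, 0.549142), Y(Ω₂)=(-0.300384, 0.142368)
  term(m=+2) = (-0.056825, 0.032084)   from Y*(Ω₁)=(-0.496075, -0.193090), Y(Ω₂)=(0.077616, -0.094887)
  term(m=+3) = (-0.055726, -0.057355)   from Y*(Ω₁)=(0.137570, -0.221002), Y(Ω₂)=(0.073921, -0.298166)
  term(m=+4) = (-0.011681, 0.019364)   from Y*(Ω₁)=(0.062380, 0.057232), Y(Ω₂)=(0.052959, 0.261828)
  term(m=+5) = (-0.002996, -0.000881)   from Y*(Ω₁)=(-0.015881, 0.011893), Y(Ω₂)=(0.094278, 0.126054)
  term(m=+6) = (-0.000043, 0.001500)   from Y*(Ω₁)=(-0.001510, -0.003070), Y(Ω₂)=(-0.387868, -0.204914)
  term(m=+7) = (0.000154, -0.000036)   from Y*(Ω₁)=(0.000407, -0.000113), Y(Ω₂)=(0.373033, 0.016216)
  term(m=+8) = (-0.000002, -0.000005)   from Y*(Ω₁)=(0.000003, 0.000033), Y(Ω₂)=(-0.147705, 0.062300)
Total Σ_m = (-0.340761, 0.000000). Multiply by 0.739198: (-0.251890, 0.000000). P_8(cos γ) = -0.251890

-0.251890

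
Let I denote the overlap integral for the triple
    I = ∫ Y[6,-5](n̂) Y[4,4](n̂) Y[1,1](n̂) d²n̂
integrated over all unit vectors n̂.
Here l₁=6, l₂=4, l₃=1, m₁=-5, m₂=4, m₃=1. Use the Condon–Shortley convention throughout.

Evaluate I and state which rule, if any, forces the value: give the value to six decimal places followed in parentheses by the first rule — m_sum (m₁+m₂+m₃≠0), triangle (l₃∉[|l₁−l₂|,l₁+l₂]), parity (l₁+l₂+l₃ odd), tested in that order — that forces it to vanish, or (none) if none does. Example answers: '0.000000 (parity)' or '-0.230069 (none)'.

0.000000 (triangle)

l₃=1 ∉ [2,10] — triangle fails ⇒ I = 0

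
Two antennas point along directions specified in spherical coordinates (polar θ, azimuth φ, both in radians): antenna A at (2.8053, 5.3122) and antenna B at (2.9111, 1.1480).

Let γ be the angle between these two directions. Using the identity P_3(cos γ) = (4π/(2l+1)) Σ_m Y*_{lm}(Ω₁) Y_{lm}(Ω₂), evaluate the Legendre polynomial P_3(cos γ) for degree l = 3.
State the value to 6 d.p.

Term-by-term m-sum for l=3 (normalisation 4π/7 = 1.795196):
  [-3]  conj(Y_{3,-3})(Ω₁) = -0.01460 - 0.00340j ; Y_{3,-3}(Ω₂) = -0.00475 + 0.00148j ; Δ = 0.00007 - 0.00001j
  [-2]  conj(Y_{3,-2})(Ω₁) = 0.03810 + 0.09790j ; Y_{3,-2}(Ω₂) = 0.03444 + 0.03886j ; Δ = -0.00249 + 0.00485j
  [-1]  conj(Y_{3,-1})(Ω₁) = 0.20802 - 0.30419j ; Y_{3,-1}(Ω₂) = 0.11327 - 0.25175j ; Δ = -0.05302 - 0.08683j
  [+0]  conj(Y_{3,0})(Ω₁) = -0.51274 + 0.00000j ; Y_{3,0}(Ω₂) = -0.63180 + 0.00000j ; Δ = 0.32395 + 0.00000j
  [+1]  conj(Y_{3,1})(Ω₁) = -0.20802 - 0.30419j ; Y_{3,1}(Ω₂) = -0.11327 - 0.25175j ; Δ = -0.05302 + 0.08683j
  [+2]  conj(Y_{3,2})(Ω₁) = 0.03810 - 0.09790j ; Y_{3,2}(Ω₂) = 0.03444 - 0.03886j ; Δ = -0.00249 - 0.00485j
  [+3]  conj(Y_{3,3})(Ω₁) = 0.01460 - 0.00340j ; Y_{3,3}(Ω₂) = 0.00475 + 0.00148j ; Δ = 0.00007 + 0.00001j
Accumulated sum 0.21308 + 0.00000j; after 4π/(2l+1) scaling, 0.38252 + 0.00000j ⇒ P_3 = 0.382525

0.382525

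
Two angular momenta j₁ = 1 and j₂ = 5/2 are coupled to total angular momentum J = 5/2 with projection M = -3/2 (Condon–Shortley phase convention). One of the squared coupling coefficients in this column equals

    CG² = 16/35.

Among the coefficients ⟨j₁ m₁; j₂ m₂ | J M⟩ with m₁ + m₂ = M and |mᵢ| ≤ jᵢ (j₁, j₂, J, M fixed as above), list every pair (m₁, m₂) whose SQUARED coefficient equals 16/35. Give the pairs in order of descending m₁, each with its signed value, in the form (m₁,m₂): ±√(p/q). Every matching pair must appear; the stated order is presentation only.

Admissible pairs with m₁+m₂ = M = -3/2: (-1,-1/2), (0,-3/2), (1,-5/2)
  (m₁,m₂)=(1,-5/2): CG² = 2/7, CG = +√(2/7)
  (m₁,m₂)=(0,-3/2): CG² = 9/35, CG = +√(9/35)
  (m₁,m₂)=(-1,-1/2): CG² = 16/35, CG = −√(16/35)   ← matches the target
Pairs with CG² = 16/35: (-1,-1/2): −√(16/35)

(-1,-1/2): −√(16/35)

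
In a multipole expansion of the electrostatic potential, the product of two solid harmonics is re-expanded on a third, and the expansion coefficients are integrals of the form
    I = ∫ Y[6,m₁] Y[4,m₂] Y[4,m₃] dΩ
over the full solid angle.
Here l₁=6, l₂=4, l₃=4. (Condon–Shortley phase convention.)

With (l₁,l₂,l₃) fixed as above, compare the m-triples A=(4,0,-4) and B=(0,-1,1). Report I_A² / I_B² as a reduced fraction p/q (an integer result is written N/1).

l's match ⇒ only the (l;m) 3-j factors differ between A and B.
A: triangle coeff Δ(6,4,4) = 1/1261260; Σ_t [2,2]: t=2:+1/69120 = 1/69120; (3j)²=4/143 [(6 4 4; 4 0 -4)], sign=+1
B: triangle coeff Δ(6,4,4) = 1/1261260; Σ_t [1,3]: t=1:−1/28800 t=2:+1/2304 t=3:−1/2592 = 7/518400; (3j)²=1/25740 [(6 4 4; 0 -1 1)], sign=-1
I_A²/I_B² = (4/143)/(1/25740) = 720/1

720/1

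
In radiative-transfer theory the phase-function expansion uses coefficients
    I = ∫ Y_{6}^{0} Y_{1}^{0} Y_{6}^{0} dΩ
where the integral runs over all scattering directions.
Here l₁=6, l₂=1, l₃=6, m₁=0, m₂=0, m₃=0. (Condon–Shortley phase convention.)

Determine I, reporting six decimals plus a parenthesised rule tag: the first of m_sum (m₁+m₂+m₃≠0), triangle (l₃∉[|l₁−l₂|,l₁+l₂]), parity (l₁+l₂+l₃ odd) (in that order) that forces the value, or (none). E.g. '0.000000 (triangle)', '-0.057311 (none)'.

l₁+l₂+l₃=13 is odd: 3j(l;000)=0 ⇒ I=0

0.000000 (parity)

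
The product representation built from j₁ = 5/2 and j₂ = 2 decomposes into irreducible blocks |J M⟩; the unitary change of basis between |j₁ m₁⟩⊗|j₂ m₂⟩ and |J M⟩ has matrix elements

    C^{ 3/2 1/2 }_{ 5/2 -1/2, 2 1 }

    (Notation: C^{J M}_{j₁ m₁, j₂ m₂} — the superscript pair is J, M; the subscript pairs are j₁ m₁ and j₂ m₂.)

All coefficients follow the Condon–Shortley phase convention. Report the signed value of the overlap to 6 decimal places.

√[4·3!2!1!/7! · 2!3!3!1!2!1!] = √(48/35)
  +(−1)^2/∏(2,1,1,1,1,0)! = 1/2  (running 1/2)
  +(−1)^3/∏(3,0,0,0,2,1)! = -1/12  (running 5/12)
⟨..|..⟩ = √(48/35)·(5/12) = +0.487950

+0.487950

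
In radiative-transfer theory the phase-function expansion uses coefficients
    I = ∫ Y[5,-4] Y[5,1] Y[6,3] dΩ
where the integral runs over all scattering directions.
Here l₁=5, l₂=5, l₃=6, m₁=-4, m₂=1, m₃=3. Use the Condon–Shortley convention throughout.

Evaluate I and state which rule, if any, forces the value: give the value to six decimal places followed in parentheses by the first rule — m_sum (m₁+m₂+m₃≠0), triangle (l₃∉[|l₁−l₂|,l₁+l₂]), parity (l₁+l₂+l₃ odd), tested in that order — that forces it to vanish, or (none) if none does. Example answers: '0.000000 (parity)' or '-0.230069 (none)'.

-0.020582 (none)

m-sum 0 ✓  L=16 even ✓  0≤6≤10 ✓
Π(2lᵢ+1) = 11×11×13 = 1573
triangle coeff Δ(5,5,6) = 1/28588560
Σ_t [0,4]: t=0:+1/345600 t=1:−1/13824 t=2:+1/5184 t=3:−1/13824 t=4:+1/345600 = 7/129600
(3j)²=80/7293 [(5 5 6; 0 0 0)], sign=+1
Σ_t [3,4]: t=3:−1/155520 t=4:+1/138240 = 1/1244160
(3j)²=3/9724 [(5 5 6; -4 1 3)], sign=-1
⇒ 4πI² = 20/3757
I = (-1)√(20/3757/(4π)) = -0.02058209
No selection rule forces the value: the integral is nonzero (none).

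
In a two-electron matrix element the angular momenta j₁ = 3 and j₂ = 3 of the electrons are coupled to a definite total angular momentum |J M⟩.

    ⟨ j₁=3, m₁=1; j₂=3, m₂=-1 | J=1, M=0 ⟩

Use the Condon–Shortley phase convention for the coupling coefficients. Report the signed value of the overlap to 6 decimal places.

j₁+j₂−J=5  J+j₁−j₂=1  J−j₁+j₂=1  j₁+j₂+J+1=8
(j₁±m₁, j₂±m₂, J±M) = (4,2,2,4,1,1)
P² = 144/7
sum k=1..2:
  [1] −1/24 = -1/24
  [2] +1/12 = 1/12
S = 1/24
C² = P²·S² = 1/28 ; C = +0.188982

+√(1/28) ≈ +0.188982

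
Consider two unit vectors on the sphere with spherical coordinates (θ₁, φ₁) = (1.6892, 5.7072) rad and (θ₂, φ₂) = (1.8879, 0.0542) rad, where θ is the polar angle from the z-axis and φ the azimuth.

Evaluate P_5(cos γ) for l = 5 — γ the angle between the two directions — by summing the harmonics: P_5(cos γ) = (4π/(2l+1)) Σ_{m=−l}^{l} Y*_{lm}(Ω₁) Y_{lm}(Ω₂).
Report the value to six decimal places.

Term-by-term m-sum for l=5 (normalisation 4π/11 = 1.142397):
  m=-5: (-0.432856-0.115922i) × (+0.346289-0.096211i) = -0.161046+0.001503i  (running Σ = -0.161046+0.001503i)
  m=-4: (+0.112810+0.125262i) × (-0.364257+0.080232i) = -0.051142-0.036576i  (running Σ = -0.212188-0.035073i)
  m=-3: (+0.046357+0.292538i) × (-0.036585+0.006002i) = -0.003452-0.010424i  (running Σ = -0.215640-0.045497i)
  m=-2: (+0.076921-0.172793i) × (+0.335935-0.036559i) = +0.019524-0.060859i  (running Σ = -0.196116-0.106357i)
  m=-1: (+0.215710-0.140092i) × (-0.049434+0.002682i) = -0.010288+0.007504i  (running Σ = -0.206404-0.098853i)
  m=0: (-0.193900-0.000000i) × (-0.320528+0.000000i) = +0.062150+0.000000i  (running Σ = -0.144254-0.098853i)
  m=1: (-0.215710-0.140092i) × (+0.049434+0.002682i) = -0.010288-0.007504i  (running Σ = -0.154542-0.106357i)
  m=2: (+0.076921+0.172793i) × (+0.335935+0.036559i) = +0.019524+0.060859i  (running Σ = -0.135018-0.045497i)
  m=3: (-0.046357+0.292538i) × (+0.036585+0.006002i) = -0.003452+0.010424i  (running Σ = -0.138470-0.035073i)
  m=4: (+0.112810-0.125262i) × (-0.364257-0.080232i) = -0.051142+0.036576i  (running Σ = -0.189612+0.001503i)
  m=5: (+0.432856-0.115922i) × (-0.346289-0.096211i) = -0.161046-0.001503i  (running Σ = -0.350658+0.000000i)
Σ over m = -0.350658+0.000000i; ×(4π/11) → -0.400591+0.000000i. Real part: -0.400591

-0.400591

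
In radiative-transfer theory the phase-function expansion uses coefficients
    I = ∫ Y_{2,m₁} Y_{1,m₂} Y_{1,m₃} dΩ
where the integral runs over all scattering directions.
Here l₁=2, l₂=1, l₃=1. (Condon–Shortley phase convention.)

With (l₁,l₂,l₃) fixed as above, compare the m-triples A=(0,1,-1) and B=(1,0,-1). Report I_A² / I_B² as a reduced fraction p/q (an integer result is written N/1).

Same 2,1,1: normalisation and zero-m 3j drop out of the ratio.
A: Δ: 2! 2! 0! / 5! → 1/30; sum: t=2:+1/4 = 1/4; 3j²(2 1 1; 0 1 -1) = Δ·Π!·Σ² = 1/30  (sign +1)
B: Δ: 2! 2! 0! / 5! → 1/30; sum: t=1:−1/2 = -1/2; 3j²(2 1 1; 1 0 -1) = Δ·Π!·Σ² = 1/10  (sign -1)
I_A²/I_B² = (1/30)/(1/10) = 1/3

1/3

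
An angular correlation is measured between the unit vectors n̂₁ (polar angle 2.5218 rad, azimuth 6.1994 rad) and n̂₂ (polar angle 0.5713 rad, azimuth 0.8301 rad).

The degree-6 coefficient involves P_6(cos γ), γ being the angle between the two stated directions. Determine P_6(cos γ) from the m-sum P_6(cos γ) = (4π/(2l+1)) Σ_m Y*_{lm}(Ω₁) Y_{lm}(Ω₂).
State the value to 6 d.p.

0.326832

Term-by-term m-sum for l=6 (normalisation 4π/13 = 0.966644):
  m=-6: (0.016260, -0.008940) × (0.003200, 0.011643) = (0.000156, 0.000161)  (running Σ = (0.000156, 0.000161))
  m=-5: (-0.082289, 0.036642) × (-0.034670, 0.055068) = (0.000835, -0.005802)  (running Σ = (0.000991, -0.005641))
  m=-4: (0.241210, -0.084009) × (-0.203612, 0.036800) = (-0.046022, 0.025982)  (running Σ = (-0.045030, 0.020341))
  m=-3: (-0.431655, 0.110843) × (-0.329590, -0.251228) = (0.170116, 0.071911)  (running Σ = (0.125086, 0.092252))
  m=-2: (0.385878, -0.065274) × (-0.040698, -0.454006) = (-0.045339, -0.172534)  (running Σ = (0.079746, -0.080282))
  m=-1: (0.075664, -0.006354) × (0.037339, -0.040836) = (0.002566, -0.003327)  (running Σ = (0.082312, -0.083609))
  m=0: (-0.414765, -0.000000) × (-0.418276, 0.000000) = (0.173486, 0.000000)  (running Σ = (0.255798, -0.083609))
  m=1: (-0.075664, -0.006354) × (-0.037339, -0.040836) = (0.002566, 0.003327)  (running Σ = (0.258364, -0.080282))
  m=2: (0.385878, 0.065274) × (-0.040698, 0.454006) = (-0.045339, 0.172534)  (running Σ = (0.213025, 0.092252))
  m=3: (0.431655, 0.110843) × (0.329590, -0.251228) = (0.170116, -0.071911)  (running Σ = (0.383141, 0.020341))
  m=4: (0.241210, 0.084009) × (-0.203612, -0.036800) = (-0.046022, -0.025982)  (running Σ = (0.337119, -0.005641))
  m=5: (0.082289, 0.036642) × (0.034670, 0.055068) = (0.000835, 0.005802)  (running Σ = (0.337954, 0.000161))
  m=6: (0.016260, 0.008940) × (0.003200, -0.011643) = (0.000156, -0.000161)  (running Σ = (0.338110, -0.000000))
Σ over m = (0.338110, -0.000000); ×(4π/13) → (0.326832, -0.000000). Real part: 0.326832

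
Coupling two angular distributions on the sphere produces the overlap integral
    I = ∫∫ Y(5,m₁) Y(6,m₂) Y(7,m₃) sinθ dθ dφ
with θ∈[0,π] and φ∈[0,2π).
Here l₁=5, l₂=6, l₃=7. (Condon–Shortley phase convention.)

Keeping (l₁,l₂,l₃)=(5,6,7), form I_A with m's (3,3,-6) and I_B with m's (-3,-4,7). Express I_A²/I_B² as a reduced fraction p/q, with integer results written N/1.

Shared (l₁,l₂,l₃)=(5,6,7): N and (l;000)² cancel in I_A²/I_B².
A: Δ = 4!·6!·8!/19! = 1/174594420; Racah Σ t=1..2: t=1:−1/29030400 t=2:+1/14515200 = 1/29030400; ⇒ 3j(5 6 7; 3 3 -6)² = 12/1615, sgn -1
B: Δ = 4!·6!·8!/19! = 1/174594420; Racah Σ t=2..2: t=2:+1/116121600 = 1/116121600; ⇒ 3j(5 6 7; -3 -4 7)² = 7/323, sgn +1
I_A²/I_B² = (12/1615)/(7/323) = 12/35

12/35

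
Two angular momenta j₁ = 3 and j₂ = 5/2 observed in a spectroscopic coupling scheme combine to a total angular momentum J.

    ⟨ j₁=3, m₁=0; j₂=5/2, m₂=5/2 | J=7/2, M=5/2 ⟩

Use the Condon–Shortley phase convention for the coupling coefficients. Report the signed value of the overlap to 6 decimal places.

j₁+j₂−J=2  J+j₁−j₂=4  J−j₁+j₂=3  j₁+j₂+J+1=10
(j₁±m₁, j₂±m₂, J±M) = (3,3,5,0,6,1)
P² = 13824/7
sum k=2..2:
  [2] +1/72 = 1/72
S = 1/72
C² = P²·S² = 8/21 ; C = +0.617213

+√(8/21) ≈ +0.617213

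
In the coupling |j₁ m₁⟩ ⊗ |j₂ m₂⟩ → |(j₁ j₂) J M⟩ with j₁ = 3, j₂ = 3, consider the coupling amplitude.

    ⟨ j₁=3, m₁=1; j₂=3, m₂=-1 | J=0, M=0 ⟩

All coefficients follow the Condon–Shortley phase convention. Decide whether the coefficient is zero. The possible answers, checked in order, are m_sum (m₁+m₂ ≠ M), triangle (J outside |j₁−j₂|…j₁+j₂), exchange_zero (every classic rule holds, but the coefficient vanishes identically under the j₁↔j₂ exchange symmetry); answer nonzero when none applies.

nonzero

m-sum: m₁+m₂ = 1+(-1) = 0, M = 0  ✓
triangle: |j₁−j₂| = 0 ≤ J = 0 ≤ j₁+j₂ = 6  ✓
exchange: j₁≠j₂ or m₁≠m₂ — the exchange symmetry imposes no constraint here
value check: CG = +√(1/7) = +0.377964 ≠ 0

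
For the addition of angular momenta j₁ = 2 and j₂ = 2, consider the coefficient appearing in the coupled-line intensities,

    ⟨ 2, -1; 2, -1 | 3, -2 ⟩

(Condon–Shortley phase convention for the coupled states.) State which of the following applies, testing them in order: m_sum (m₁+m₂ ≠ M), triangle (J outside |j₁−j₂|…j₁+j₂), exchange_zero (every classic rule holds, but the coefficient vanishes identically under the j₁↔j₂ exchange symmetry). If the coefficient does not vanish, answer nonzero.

m-sum: m₁+m₂ = -1+(-1) = -2, M = -2  ✓
triangle: |j₁−j₂| = 0 ≤ J = 3 ≤ j₁+j₂ = 4  ✓
exchange: j₁=j₂ and m₁=m₂, and (−1)^(j₁+j₂−J) = (−1)^1 = −1 forces ⟨j₁m₁;j₂m₂|JM⟩ = −⟨j₂m₂;j₁m₁|JM⟩ = −⟨j₁m₁;j₂m₂|JM⟩ ⇒ the coefficient vanishes identically
Racah sum check: Σ_k collapses to 0 ⇒ CG = 0

exchange_zero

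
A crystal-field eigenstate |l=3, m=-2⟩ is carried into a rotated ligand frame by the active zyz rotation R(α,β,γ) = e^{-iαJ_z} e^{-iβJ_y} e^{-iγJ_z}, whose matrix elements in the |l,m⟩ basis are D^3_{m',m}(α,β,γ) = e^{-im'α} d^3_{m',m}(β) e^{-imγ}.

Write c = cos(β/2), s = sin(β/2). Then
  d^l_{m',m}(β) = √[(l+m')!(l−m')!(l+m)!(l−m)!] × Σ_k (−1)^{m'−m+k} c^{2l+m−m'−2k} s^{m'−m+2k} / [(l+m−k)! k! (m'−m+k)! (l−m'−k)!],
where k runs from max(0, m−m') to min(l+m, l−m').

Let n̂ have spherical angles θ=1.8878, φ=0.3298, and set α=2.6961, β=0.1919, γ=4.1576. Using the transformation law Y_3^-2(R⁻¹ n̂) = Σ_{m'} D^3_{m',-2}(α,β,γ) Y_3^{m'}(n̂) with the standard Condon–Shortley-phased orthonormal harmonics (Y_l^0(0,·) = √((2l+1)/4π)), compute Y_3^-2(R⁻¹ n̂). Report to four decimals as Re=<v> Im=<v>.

Re=-0.3363 Im=-0.1303

Need the full column D^3_{m',-2} for m'=−3..3 at α=2.6961, β=0.1919, γ=4.1576.
cos(β/2)=0.995400, sin(β/2)=0.095803
d^3_{-3,-2}: single k=1 term ⇒ +0.229321;  D = -0.176052-0.146948i
d^3_{-2,-2}: k∈[0..1] ⇒ +0.972717 -0.045052 = +0.927665;  D = +0.386520+0.843306i
d^3_{-1,-2}: k∈[0..1] ⇒ -0.296052 +0.005485 = -0.290567;  D = -0.004569+0.290531i
d^3_{0,-2}: k∈[0..1] ⇒ +0.049352 -0.000457 = +0.048895;  D = -0.021760+0.043786i
d^3_{1,-2}: k∈[0..1] ⇒ -0.005485 +0.000025 = -0.005459;  D = -0.004299+0.003365i
d^3_{2,-2}: k∈[0..1] ⇒ +0.000417 -0.000001 = +0.000417;  D = -0.000407+0.000090i
d^3_{3,-2}: single k=0 term ⇒ -0.000020;  D = -0.000019-0.000004i
Y_3^{m'}(θ=1.8878,φ=0.3298) and Σ D·Y over m':
  (-0.1761-0.1469i)·(+0.1966-0.2991i)  (+0.3865+0.8433i)·(-0.2273+0.1763i)  (-0.0046+0.2905i)·(-0.1494+0.0511i)  (-0.0218+0.0438i)·(+0.2925+0.0000i)  (-0.0043+0.0034i)·(+0.1494+0.0511i)  (-0.0004+0.0001i)·(-0.2273-0.1763i)  (-0.0000-0.0000i)·(-0.1966-0.2991i)
Y_3^-2(R⁻¹ n̂) = -0.336285-0.130259i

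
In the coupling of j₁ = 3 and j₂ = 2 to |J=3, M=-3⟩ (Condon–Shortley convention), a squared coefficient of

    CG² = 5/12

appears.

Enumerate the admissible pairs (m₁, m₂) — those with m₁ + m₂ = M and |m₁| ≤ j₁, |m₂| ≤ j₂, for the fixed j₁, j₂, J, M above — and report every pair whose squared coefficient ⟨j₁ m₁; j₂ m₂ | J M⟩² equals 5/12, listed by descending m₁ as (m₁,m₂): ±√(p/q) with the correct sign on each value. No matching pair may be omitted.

(-2,-1): −√(5/12); (-3,0): +√(5/12)

Admissible pairs with m₁+m₂ = M = -3: (-3,0), (-2,-1), (-1,-2)
  (m₁,m₂)=(-1,-2): CG² = 1/6, CG = +√(1/6)
  (m₁,m₂)=(-2,-1): CG² = 5/12, CG = −√(5/12)   ← matches the target
  (m₁,m₂)=(-3,0): CG² = 5/12, CG = +√(5/12)   ← matches the target
Pairs with CG² = 5/12: (-2,-1): −√(5/12); (-3,0): +√(5/12)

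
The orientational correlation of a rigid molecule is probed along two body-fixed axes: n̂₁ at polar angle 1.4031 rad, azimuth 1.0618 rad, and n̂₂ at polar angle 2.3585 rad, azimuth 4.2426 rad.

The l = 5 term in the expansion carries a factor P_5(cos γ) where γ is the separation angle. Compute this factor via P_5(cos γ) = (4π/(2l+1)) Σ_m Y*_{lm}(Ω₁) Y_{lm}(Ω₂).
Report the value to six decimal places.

0.379935

Summing Y*_{l m}(θ₁,φ₁)·Y_{l m}(θ₂,φ₂) over m ∈ [−5, 5]; prefactor 4π/(2·5+1) = 1.142397:
  [-5]  conj(Y_{5,-5})(Ω₁) = (0.242985, -0.357765) ; Y_{5,-5}(Ω₂) = (-0.057764, -0.056933) ; Δ = (-0.034404, 0.006832)
  [-4]  conj(Y_{5,-4})(Ω₁) = (-0.103857, -0.206917) ; Y_{5,-4}(Ω₂) = (0.078200, -0.245509) ; Δ = (-0.058922, 0.009317)
  [-3]  conj(Y_{5,-3})(Ω₁) = (0.248209, 0.010880) ; Y_{5,-3}(Ω₂) = (0.422086, -0.068735) ; Δ = (0.105514, -0.012468)
  [-2]  conj(Y_{5,-2})(Ω₁) = (0.132325, -0.214476) ; Y_{5,-2}(Ω₂) = (0.178830, 0.244644) ; Δ = (0.076134, -0.005982)
  [-1]  conj(Y_{5,-1})(Ω₁) = (0.096373, 0.172698) ; Y_{5,-1}(Ω₂) = (0.075053, -0.147830) ; Δ = (0.032763, -0.001285)
  [+0]  conj(Y_{5,0})(Ω₁) = (0.255692, -0.000000) ; Y_{5,0}(Ω₂) = (0.353579, 0.000000) ; Δ = (0.090407, 0.000000)
  [+1]  conj(Y_{5,1})(Ω₁) = (-0.096373, 0.172698) ; Y_{5,1}(Ω₂) = (-0.075053, -0.147830) ; Δ = (0.032763, 0.001285)
  [+2]  conj(Y_{5,2})(Ω₁) = (0.132325, 0.214476) ; Y_{5,2}(Ω₂) = (0.178830, -0.244644) ; Δ = (0.076134, 0.005982)
  [+3]  conj(Y_{5,3})(Ω₁) = (-0.248209, 0.010880) ; Y_{5,3}(Ω₂) = (-0.422086, -0.068735) ; Δ = (0.105514, 0.012468)
  [+4]  conj(Y_{5,4})(Ω₁) = (-0.103857, 0.206917) ; Y_{5,4}(Ω₂) = (0.078200, 0.245509) ; Δ = (-0.058922, -0.009317)
  [+5]  conj(Y_{5,5})(Ω₁) = (-0.242985, -0.357765) ; Y_{5,5}(Ω₂) = (0.057764, -0.056933) ; Δ = (-0.034404, -0.006832)
Accumulated sum (0.332577, 0.000000); after 4π/(2l+1) scaling, (0.379935, 0.000000) ⇒ P_5 = 0.379935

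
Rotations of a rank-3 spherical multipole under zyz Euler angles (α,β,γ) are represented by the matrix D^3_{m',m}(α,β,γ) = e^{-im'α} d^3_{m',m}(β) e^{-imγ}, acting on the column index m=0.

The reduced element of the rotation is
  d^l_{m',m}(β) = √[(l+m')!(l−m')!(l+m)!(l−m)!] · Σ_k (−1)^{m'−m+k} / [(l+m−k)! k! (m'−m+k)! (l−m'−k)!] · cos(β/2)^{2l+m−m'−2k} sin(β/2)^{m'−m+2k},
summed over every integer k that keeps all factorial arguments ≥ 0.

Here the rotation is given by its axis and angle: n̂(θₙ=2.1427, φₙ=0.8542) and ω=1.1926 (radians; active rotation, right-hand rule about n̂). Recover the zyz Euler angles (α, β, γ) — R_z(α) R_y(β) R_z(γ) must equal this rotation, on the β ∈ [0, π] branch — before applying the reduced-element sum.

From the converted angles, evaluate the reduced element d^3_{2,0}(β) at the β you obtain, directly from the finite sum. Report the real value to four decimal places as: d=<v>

Axis–angle → zyz. n̂ = (sinθₙcosφₙ, sinθₙsinφₙ, cosθₙ) = (+0.552303, +0.634056, -0.541234), ω = 1.1926.
R = I cosω + sinω [n̂]ₓ + (1−cosω) n̂n̂ᵀ gives
  R = [+0.561650, +0.723871, +0.400700; -0.282101, +0.622825, -0.729731; -0.777797, +0.296815, +0.554014]
β = atan2(√(R₁₃²+R₂₃²), R₃₃) = 0.983618; α = atan2(R₂₃, R₁₃) mod 2π = 5.214546; γ = atan2(R₃₂, −R₃₁) mod 2π = 0.364553
d^3_{2,0}(β=0.9836) via the finite sum:
With c≡cos(β/2)=0.881480 and s≡sin(β/2)=0.472221, N=[120·1·6·6]^{1/2}=65.726707
The bounds max(0,m−m')=0 and min(l+m,l−m')=1 give 2 terms
  k=0: (−1)^2·65.7267/(12)·0.8815^4·0.4722^2 = +0.737397
  k=1: (−1)^3·65.7267/(12)·0.8815^2·0.4722^4 = -0.211625
d^3_{2,0}(0.9836) = +0.737397 -0.211625 = +0.525772

d=0.5258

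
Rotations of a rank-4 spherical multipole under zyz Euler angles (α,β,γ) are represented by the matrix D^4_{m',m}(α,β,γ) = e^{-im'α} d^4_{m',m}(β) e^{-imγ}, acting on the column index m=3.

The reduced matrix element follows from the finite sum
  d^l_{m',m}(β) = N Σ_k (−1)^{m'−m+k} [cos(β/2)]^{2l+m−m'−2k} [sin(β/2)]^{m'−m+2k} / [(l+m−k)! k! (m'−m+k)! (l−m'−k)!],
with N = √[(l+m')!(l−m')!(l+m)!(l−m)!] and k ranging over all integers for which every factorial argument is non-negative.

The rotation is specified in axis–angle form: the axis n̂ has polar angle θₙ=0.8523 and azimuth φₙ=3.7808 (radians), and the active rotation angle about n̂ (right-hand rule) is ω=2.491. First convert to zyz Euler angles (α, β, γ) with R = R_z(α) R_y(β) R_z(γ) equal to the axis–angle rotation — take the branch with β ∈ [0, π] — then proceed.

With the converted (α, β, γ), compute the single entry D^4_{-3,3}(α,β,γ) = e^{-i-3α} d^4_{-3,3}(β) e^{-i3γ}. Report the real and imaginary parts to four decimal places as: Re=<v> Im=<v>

Re=0.2967 Im=0.2467

Axis–angle → zyz. n̂ = (sinθₙcosφₙ, sinθₙsinφₙ, cosθₙ) = (-0.604171, -0.449088, +0.658253), ω = 2.4910.
R = I cosω + sinω [n̂]ₓ + (1−cosω) n̂n̂ᵀ gives
  R = [-0.140245, +0.088550, -0.986149; +0.885903, -0.433563, -0.164920; -0.442162, -0.896762, -0.017642]
β = atan2(√(R₁₃²+R₂₃²), R₃₃) = 1.588439; α = atan2(R₂₃, R₁₃) mod 2π = 3.307295; γ = atan2(R₃₂, −R₃₁) mod 2π = 5.170473
D^4_{-3,3}(3.3073,1.5884,5.1705) = e^{-i·-3·3.3073}·d^4_{-3,3}(1.5884)·e^{-i·3·5.1705}. Compute d first:
Half-angle: c=0.700842, s=0.713317. N=√(1·5040·5040·1)=5040.000000
The bounds max(0,m−m')=6 and min(l+m,l−m')=7 give 2 terms
  k=6: (−1)^0·5040.0000/(720)·0.7008^2·0.7133^6 = +0.452932
  k=7: (−1)^1·5040.0000/(5040)·0.7008^0·0.7133^8 = -0.067028
d^4_{-3,3}(1.5884) = +0.452932 -0.067028 = +0.385903
D = (-0.878965-0.476885i)·(+0.385903)·(-0.980747-0.195281i) = +0.296727+0.246727i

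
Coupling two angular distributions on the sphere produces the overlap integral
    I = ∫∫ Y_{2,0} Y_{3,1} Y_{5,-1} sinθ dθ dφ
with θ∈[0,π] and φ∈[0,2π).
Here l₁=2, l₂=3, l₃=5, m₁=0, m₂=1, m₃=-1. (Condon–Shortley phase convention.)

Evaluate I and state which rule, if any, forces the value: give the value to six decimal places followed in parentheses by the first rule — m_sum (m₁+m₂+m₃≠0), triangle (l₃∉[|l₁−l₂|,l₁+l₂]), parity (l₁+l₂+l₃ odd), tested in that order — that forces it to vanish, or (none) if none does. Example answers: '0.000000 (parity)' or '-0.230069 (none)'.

-0.227318 (none)

Checks pass: Σm=0; 10 even; l₃=5∈[1,5].
(2·2+1)(2·3+1)(2·5+1) = 385
Δ: 0! 4! 6! / 11! → 1/2310
sum: t=0:+1/144 = 1/144
3j²(2 3 5; 0 0 0) = Δ·Π!·Σ² = 10/231  (sign -1)
sum: t=0:+1/192 = 1/192
3j²(2 3 5; 0 1 -1) = Δ·Π!·Σ² = 3/77  (sign +1)
combine: 4πI² = 385·10/231·3/77 = 50/77
take √, sign -1: I = -0.22731846
No selection rule forces the value: the integral is nonzero (none).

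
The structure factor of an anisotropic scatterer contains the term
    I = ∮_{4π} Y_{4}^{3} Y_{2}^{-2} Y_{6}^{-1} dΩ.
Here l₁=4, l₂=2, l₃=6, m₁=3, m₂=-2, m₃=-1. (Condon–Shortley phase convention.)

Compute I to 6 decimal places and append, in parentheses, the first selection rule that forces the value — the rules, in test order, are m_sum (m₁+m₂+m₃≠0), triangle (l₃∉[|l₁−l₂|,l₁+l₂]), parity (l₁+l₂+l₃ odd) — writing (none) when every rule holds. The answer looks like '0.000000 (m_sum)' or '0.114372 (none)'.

Rules hold: Σm=0, L=12 even, 2≤6≤6.
N = 9·5·13 = 585
Δ = 0!·8!·4!/13! = 1/6435
Racah Σ t=0..0: t=0:+1/2304 = 1/2304
⇒ 3j(4 2 6; 0 0 0)² = 5/143, sgn +1
Racah Σ t=0..0: t=0:+1/120960 = 1/120960
⇒ 3j(4 2 6; 3 -2 -1)² = 1/1287, sgn -1
4πI² = N·(3j₀)²·(3jₘ)² = 25/1573
I = -1·√(0.0158932/4π) = -0.03556319
No selection rule forces the value: the integral is nonzero (none).

-0.035563 (none)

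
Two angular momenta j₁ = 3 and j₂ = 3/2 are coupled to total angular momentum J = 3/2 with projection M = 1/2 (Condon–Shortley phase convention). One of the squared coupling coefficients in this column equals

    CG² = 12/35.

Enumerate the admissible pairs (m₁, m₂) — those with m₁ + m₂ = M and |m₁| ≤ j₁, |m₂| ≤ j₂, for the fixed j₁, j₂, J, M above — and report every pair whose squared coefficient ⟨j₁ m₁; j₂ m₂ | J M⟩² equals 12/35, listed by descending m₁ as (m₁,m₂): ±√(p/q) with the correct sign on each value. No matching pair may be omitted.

Admissible pairs with m₁+m₂ = M = 1/2: (-1,3/2), (0,1/2), (1,-1/2), (2,-3/2)
  (m₁,m₂)=(2,-3/2): CG² = 2/7, CG = +√(2/7)
  (m₁,m₂)=(1,-1/2): CG² = 12/35, CG = −√(12/35)   ← matches the target
  (m₁,m₂)=(0,1/2): CG² = 9/35, CG = +√(9/35)
  (m₁,m₂)=(-1,3/2): CG² = 4/35, CG = −√(4/35)
Pairs with CG² = 12/35: (1,-1/2): −√(12/35)

(1,-1/2): −√(12/35)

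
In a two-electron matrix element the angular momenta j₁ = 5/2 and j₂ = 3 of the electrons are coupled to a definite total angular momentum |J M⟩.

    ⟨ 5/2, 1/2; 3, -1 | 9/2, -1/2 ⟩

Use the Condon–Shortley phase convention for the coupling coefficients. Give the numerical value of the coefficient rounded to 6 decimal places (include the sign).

triangle: 1!·4!·5!/11! = 2880/39916800
(j±m)!: 3!·2!·2!·4!·4!·5! = 1658880
prefactor² = (2J+1)·Δ·N² = 92160/77
  k=0: +1/(0!·1!·2!·2!·2!·3!) = 1/48
  k=1: −1/(1!·0!·1!·1!·3!·4!) = -1/144
Σ = 1/72  ⇒  CG² = 92160/77·(1/72)² = 160/693
CG = +√(160/693) = +0.480500

+0.480500  (= +√(160/693))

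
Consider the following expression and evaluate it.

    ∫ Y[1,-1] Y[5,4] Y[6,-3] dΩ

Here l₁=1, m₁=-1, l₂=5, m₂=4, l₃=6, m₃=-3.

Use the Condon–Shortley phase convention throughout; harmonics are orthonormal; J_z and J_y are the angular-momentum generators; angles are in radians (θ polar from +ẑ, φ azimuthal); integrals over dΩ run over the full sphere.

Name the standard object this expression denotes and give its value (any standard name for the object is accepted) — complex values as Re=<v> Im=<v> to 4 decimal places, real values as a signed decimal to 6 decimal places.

This is a Gaunt coefficient — the integral of a triple product of spherical harmonics over the sphere.
m-sum 0 ✓  L=12 even ✓  4≤6≤6 ✓
Π(2lᵢ+1) = 3×11×13 = 429
triangle coeff Δ(1,5,6) = 1/858
Σ_t [0,0]: t=0:+1/14400 = 1/14400
(3j)²=6/143 [(1 5 6; 0 0 0)], sign=+1
Σ_t [0,0]: t=0:+1/725760 = 1/725760
(3j)²=1/286 [(1 5 6; -1 4 -3)], sign=-1
⇒ 4πI² = 9/143
I = (-1)√(9/143/(4π)) = -0.07076985

Gaunt coefficient, -0.070770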